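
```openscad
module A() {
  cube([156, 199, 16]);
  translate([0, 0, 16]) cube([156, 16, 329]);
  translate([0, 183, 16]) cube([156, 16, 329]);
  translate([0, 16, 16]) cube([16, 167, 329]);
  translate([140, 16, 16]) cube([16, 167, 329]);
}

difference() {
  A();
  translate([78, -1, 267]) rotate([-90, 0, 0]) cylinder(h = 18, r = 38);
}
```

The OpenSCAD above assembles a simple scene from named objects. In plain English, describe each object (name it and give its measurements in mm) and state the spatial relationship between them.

A is an open-topped rectangular box: outside dimensions 156×199×345 mm, with a uniform wall and base thickness of 16 mm. The base is a full 156×199 slab on the floor; four walls sit on top of the base. The front and back walls (the −y and +y sides) span the full width; the two side walls fit between them.

The open box has a circular hole of radius 38 mm through its front wall, centred at (x = 78, z = 267).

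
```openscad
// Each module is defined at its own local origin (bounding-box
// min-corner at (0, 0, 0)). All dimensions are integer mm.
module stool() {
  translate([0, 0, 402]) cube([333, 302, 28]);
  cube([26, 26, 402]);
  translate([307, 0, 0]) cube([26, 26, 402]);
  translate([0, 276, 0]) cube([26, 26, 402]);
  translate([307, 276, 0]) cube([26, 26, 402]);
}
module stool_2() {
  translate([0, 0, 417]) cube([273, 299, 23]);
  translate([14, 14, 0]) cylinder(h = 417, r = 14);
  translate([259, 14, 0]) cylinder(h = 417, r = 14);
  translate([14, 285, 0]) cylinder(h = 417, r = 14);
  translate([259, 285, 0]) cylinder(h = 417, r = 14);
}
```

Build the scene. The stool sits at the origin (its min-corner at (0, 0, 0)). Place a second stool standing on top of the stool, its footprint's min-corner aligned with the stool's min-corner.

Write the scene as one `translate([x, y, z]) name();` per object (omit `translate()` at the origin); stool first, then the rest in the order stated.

stool();
translate([0, 0, 430]) stool_2();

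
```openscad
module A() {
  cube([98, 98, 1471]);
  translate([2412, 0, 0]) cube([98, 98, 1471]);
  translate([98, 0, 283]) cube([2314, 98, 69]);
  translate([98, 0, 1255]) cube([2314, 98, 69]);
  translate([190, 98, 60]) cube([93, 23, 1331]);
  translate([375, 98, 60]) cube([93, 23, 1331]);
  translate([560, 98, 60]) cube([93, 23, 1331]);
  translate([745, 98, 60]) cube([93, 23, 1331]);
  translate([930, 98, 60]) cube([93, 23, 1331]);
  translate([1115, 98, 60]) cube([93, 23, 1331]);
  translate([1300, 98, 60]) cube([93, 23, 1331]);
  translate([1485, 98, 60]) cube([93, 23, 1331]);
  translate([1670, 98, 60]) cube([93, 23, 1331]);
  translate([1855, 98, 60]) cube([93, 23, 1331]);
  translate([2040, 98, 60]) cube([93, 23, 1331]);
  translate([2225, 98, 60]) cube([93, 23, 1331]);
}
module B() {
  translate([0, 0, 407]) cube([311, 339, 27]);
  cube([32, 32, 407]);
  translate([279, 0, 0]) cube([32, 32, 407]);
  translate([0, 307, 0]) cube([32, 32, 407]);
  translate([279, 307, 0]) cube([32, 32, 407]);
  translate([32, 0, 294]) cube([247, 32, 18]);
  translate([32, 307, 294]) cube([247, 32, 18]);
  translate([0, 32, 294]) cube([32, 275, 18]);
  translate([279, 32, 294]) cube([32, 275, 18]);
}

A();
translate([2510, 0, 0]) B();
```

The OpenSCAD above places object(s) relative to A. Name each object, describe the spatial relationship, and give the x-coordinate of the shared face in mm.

The fence section's +x face and the stool's −x face are both at x = 2510 mm.

A is a fence section. B is a stool. The stool is against the fence section's +x side, with their −y faces flush. The x-coordinate of the shared face is 2510 mm.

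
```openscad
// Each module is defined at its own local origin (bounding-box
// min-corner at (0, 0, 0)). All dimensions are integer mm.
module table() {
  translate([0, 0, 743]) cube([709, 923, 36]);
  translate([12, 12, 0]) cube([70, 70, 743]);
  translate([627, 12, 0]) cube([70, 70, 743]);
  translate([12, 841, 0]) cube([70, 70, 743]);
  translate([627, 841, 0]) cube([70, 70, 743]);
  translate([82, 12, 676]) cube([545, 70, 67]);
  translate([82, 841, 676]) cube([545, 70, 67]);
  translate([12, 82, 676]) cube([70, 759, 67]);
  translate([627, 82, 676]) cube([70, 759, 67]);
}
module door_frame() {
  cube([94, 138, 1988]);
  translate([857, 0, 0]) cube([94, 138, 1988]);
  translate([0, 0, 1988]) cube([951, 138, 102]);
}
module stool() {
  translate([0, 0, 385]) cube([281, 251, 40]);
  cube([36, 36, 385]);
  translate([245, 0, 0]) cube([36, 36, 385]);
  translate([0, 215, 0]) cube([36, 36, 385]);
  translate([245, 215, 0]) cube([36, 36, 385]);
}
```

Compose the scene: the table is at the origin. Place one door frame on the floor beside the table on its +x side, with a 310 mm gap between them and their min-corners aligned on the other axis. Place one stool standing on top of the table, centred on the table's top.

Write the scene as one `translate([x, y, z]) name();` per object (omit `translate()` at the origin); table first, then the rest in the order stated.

table();
translate([1019, 0, 0]) door_frame();
translate([214, 336, 779]) stool();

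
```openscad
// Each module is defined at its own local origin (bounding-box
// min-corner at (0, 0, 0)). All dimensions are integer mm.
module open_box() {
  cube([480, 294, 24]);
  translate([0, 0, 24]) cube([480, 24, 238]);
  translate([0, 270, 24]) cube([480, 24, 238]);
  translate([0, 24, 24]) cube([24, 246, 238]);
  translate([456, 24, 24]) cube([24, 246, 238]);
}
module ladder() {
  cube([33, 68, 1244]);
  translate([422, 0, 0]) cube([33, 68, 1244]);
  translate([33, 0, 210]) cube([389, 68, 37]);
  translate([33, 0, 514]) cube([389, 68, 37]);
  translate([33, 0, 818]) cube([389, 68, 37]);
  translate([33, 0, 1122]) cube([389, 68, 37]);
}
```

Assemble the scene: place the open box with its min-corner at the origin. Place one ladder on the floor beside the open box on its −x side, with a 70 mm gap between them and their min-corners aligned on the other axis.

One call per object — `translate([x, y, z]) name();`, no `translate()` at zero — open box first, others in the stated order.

open_box();
translate([-525, 0, 0]) ladder();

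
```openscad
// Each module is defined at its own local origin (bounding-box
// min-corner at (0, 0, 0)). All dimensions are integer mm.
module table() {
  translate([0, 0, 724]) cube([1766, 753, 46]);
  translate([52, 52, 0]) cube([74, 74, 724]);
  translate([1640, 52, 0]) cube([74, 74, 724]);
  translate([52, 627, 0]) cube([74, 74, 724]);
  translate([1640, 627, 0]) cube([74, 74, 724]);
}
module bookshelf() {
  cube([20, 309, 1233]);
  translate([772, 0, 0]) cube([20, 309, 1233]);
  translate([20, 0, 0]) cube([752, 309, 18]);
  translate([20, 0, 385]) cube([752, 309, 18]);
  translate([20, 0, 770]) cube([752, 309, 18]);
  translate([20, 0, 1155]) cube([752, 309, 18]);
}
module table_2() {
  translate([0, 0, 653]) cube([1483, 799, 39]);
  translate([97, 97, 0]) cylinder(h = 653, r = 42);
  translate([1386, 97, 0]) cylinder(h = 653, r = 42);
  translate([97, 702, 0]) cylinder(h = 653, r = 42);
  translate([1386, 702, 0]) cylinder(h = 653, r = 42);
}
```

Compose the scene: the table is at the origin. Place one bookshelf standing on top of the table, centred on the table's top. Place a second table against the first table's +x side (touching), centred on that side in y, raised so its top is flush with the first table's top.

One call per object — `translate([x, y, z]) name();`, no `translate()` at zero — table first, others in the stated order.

table();
translate([487, 222, 770]) bookshelf();
translate([1766, -23, 78]) table_2();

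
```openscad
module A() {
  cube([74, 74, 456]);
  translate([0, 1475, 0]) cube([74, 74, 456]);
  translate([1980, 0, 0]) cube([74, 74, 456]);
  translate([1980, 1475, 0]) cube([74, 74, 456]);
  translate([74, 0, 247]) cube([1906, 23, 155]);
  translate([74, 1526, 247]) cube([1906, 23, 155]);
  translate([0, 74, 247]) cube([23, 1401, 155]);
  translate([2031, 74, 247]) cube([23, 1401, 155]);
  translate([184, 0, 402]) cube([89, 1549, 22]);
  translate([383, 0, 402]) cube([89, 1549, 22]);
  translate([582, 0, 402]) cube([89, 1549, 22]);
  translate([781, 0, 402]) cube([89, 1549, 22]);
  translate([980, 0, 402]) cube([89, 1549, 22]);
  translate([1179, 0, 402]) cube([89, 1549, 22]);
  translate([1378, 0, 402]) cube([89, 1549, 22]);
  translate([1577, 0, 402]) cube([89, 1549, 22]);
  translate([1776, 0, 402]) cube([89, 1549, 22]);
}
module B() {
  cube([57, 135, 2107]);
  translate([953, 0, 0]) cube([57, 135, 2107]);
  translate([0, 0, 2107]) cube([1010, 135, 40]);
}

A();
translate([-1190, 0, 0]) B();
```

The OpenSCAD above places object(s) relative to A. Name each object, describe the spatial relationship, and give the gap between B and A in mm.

The door frame's nearest face is 180 mm from the bed frame's −x face.

A is a bed frame. B is a door frame. The door frame is on the floor beside the bed frame on its −x side. The gap between the door frame and the bed frame is 180 mm.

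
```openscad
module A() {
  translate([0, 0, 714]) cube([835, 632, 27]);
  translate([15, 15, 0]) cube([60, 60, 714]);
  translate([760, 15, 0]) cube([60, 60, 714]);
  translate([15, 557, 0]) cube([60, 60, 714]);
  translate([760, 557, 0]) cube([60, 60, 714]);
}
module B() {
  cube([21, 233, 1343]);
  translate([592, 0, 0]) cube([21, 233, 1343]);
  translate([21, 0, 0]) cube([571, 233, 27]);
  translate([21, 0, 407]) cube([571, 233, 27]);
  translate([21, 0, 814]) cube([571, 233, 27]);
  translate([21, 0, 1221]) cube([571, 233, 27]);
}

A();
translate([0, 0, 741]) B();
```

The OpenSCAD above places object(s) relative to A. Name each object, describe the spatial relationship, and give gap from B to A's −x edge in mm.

A is a table. B is a bookshelf. The bookshelf is on top of the table. The gap from the bookshelf to the table's −x edge is 0 mm.

The bookshelf's min-x is at 0; the table's min-x is 0; gap = 0 mm.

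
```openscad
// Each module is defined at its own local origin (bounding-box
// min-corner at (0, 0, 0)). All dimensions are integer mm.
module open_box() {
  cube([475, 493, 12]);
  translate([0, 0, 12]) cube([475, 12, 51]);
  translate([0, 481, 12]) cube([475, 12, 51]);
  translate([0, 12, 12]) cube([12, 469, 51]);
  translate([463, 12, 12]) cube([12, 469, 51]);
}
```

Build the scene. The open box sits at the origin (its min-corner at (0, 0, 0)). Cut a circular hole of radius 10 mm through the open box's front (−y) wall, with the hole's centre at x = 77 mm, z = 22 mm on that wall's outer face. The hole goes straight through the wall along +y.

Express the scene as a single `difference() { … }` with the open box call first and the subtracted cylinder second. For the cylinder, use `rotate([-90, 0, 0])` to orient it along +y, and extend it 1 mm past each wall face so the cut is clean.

difference() {
  open_box();
  translate([77, -1, 22]) rotate([-90, 0, 0]) cylinder(h = 14, r = 10);
}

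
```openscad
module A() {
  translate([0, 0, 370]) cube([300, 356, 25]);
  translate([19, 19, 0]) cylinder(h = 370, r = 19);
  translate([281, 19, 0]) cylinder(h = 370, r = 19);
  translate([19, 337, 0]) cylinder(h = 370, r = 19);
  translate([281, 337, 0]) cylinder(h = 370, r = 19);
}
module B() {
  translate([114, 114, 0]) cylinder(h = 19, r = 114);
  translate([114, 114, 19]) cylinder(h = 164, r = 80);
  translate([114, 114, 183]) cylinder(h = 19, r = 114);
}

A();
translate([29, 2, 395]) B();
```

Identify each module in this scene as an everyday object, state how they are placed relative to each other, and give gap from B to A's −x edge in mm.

A is a stool. B is a spool. The spool is on top of the stool. The gap from the spool to the stool's −x edge is 29 mm.

The spool's min-x is at 29; the stool's min-x is 0; gap = 29 mm.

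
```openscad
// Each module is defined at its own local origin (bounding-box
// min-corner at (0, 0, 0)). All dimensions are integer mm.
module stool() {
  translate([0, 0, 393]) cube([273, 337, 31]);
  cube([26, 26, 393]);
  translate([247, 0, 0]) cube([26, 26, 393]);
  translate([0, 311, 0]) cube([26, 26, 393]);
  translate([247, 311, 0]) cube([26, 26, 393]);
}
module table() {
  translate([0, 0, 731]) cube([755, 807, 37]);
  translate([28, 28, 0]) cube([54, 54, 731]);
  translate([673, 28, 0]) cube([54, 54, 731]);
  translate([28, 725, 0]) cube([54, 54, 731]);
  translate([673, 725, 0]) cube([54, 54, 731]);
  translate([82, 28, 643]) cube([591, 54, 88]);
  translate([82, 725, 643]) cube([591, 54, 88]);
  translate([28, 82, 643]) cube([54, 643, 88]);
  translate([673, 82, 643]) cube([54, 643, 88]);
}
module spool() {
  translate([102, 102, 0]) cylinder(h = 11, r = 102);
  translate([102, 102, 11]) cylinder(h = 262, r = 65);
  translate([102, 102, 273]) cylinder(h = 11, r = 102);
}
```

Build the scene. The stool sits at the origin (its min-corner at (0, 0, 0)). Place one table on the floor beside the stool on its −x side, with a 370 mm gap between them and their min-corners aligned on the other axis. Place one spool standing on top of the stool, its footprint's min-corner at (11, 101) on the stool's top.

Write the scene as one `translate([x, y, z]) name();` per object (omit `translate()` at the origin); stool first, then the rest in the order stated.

stool();
translate([-1125, 0, 0]) table();
translate([11, 101, 424]) spool();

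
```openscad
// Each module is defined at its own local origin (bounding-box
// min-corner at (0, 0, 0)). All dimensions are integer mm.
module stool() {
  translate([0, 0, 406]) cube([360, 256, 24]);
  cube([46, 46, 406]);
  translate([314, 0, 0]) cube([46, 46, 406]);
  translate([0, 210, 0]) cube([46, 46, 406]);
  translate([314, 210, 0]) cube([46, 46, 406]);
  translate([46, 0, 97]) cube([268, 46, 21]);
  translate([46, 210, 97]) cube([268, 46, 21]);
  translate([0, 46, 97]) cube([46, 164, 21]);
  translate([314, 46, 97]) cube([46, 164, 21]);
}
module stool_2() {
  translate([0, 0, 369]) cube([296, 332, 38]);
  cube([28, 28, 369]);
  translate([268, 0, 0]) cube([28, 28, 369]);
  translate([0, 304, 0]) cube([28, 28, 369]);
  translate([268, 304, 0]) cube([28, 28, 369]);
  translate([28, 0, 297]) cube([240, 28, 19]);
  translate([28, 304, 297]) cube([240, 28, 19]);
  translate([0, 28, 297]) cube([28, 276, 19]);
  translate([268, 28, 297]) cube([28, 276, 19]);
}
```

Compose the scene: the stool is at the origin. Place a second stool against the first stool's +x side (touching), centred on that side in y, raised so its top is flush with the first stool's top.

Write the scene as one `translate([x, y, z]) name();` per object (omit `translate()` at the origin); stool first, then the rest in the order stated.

stool();
translate([360, -38, 23]) stool_2();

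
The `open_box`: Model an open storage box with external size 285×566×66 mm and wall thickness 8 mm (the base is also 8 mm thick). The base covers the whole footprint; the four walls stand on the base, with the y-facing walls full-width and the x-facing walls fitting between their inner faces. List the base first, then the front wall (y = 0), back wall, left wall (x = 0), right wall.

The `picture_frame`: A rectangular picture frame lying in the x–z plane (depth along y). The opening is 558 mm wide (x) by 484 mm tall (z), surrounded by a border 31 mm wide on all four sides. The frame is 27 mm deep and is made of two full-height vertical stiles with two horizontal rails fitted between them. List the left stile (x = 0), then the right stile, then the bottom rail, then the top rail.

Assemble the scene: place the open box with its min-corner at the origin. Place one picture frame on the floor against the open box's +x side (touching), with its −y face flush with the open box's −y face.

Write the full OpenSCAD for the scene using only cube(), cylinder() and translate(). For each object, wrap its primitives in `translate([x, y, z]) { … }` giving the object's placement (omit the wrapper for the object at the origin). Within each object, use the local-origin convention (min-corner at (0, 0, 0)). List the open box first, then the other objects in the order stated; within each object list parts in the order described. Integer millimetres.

cube([285, 566, 8]);
translate([0, 0, 8]) cube([285, 8, 58]);
translate([0, 558, 8]) cube([285, 8, 58]);
translate([0, 8, 8]) cube([8, 550, 58]);
translate([277, 8, 8]) cube([8, 550, 58]);
translate([285, 0, 0]) {
  cube([31, 27, 546]);
  translate([589, 0, 0]) cube([31, 27, 546]);
  translate([31, 0, 0]) cube([558, 27, 31]);
  translate([31, 0, 515]) cube([558, 27, 31]);
}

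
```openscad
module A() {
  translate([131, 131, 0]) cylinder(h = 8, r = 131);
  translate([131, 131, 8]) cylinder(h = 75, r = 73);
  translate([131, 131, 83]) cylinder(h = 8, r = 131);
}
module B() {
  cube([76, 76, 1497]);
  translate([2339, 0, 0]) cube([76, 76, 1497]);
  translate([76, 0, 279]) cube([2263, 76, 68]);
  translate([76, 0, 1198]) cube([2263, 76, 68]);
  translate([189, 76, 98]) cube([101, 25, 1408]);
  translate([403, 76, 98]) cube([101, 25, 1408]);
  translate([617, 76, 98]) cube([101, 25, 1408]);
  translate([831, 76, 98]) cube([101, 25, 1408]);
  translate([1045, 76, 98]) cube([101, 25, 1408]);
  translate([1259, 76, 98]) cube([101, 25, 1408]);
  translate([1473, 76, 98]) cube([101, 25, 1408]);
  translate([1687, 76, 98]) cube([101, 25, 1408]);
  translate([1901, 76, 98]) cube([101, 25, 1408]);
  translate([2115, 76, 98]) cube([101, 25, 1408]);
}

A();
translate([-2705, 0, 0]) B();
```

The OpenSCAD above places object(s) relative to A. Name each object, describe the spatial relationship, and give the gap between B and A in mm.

The fence section's nearest face is 290 mm from the spool's −x face.

A is a spool. B is a fence section. The fence section is on the floor beside the spool on its −x side. The gap between the fence section and the spool is 290 mm.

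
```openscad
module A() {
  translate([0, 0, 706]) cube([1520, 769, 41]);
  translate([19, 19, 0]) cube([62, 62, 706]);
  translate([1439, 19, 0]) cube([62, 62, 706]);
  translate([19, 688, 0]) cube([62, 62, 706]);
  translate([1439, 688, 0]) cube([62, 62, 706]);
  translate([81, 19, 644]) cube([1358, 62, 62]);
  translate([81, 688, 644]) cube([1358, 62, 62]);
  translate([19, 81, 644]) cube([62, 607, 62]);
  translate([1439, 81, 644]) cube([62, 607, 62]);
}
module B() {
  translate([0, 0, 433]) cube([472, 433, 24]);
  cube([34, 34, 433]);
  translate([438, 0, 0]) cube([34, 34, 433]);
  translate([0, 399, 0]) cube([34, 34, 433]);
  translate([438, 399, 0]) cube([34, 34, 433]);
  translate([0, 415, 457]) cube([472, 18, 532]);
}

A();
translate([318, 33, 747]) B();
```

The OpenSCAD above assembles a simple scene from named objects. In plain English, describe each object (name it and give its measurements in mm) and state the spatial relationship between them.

A is a rectangular dining table. The top is 1520×769×41 mm with its upper surface at z = 747 mm. It stands on four 62×62 mm square legs, each inset 19 mm from the nearest pair of top edges, running from the floor to the underside of the top. Four apron rails, 62 mm thick and 62 mm tall, run between adjacent legs with their top edges flush with the underside of the top and their outer faces flush with the legs' outer faces.

B is a chair. The seat is a 472×433×24 mm slab with its top at z = 457 mm, on four 34×34 mm corner legs (flush with the seat edges, standing on z = 0). A flat backrest 18 mm thick, 532 mm tall, spans the full seat width and rises from the seat top along its +y edge, rear face flush with the rear of the seat.

The chair is on top of the table.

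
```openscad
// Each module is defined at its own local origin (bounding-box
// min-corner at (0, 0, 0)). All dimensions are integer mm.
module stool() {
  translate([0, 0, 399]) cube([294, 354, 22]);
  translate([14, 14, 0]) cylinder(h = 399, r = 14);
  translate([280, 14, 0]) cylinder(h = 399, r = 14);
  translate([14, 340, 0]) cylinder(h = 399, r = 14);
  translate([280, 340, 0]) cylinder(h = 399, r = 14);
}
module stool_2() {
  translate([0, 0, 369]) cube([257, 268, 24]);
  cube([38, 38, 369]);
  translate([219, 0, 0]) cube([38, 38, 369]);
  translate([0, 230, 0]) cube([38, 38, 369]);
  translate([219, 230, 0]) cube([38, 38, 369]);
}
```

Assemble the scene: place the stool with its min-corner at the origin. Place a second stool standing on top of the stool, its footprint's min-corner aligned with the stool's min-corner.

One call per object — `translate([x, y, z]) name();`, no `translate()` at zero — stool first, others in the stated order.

stool();
translate([0, 0, 421]) stool_2();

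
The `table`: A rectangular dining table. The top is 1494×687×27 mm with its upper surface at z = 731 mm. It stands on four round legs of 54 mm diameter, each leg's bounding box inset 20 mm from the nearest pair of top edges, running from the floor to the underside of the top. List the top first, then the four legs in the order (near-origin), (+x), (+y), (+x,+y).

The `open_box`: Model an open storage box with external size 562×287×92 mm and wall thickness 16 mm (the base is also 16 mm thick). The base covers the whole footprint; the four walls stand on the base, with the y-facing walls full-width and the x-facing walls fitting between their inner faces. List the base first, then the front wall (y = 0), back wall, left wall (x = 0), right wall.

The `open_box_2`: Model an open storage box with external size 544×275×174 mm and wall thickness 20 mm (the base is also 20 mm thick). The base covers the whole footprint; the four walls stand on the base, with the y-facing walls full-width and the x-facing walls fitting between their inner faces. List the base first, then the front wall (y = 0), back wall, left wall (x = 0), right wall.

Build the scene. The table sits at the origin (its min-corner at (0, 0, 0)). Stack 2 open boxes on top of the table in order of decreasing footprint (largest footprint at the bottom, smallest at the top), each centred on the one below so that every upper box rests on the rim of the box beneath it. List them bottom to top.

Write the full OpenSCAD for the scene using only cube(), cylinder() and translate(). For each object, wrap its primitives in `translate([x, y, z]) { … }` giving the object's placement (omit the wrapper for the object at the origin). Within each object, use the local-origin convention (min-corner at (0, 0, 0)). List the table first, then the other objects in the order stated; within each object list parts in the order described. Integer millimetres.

translate([0, 0, 704]) cube([1494, 687, 27]);
translate([47, 47, 0]) cylinder(h = 704, r = 27);
translate([1447, 47, 0]) cylinder(h = 704, r = 27);
translate([47, 640, 0]) cylinder(h = 704, r = 27);
translate([1447, 640, 0]) cylinder(h = 704, r = 27);
translate([466, 200, 731]) {
  cube([562, 287, 16]);
  translate([0, 0, 16]) cube([562, 16, 76]);
  translate([0, 271, 16]) cube([562, 16, 76]);
  translate([0, 16, 16]) cube([16, 255, 76]);
  translate([546, 16, 16]) cube([16, 255, 76]);
}
translate([475, 206, 823]) {
  cube([544, 275, 20]);
  translate([0, 0, 20]) cube([544, 20, 154]);
  translate([0, 255, 20]) cube([544, 20, 154]);
  translate([0, 20, 20]) cube([20, 235, 154]);
  translate([524, 20, 20]) cube([20, 235, 154]);
}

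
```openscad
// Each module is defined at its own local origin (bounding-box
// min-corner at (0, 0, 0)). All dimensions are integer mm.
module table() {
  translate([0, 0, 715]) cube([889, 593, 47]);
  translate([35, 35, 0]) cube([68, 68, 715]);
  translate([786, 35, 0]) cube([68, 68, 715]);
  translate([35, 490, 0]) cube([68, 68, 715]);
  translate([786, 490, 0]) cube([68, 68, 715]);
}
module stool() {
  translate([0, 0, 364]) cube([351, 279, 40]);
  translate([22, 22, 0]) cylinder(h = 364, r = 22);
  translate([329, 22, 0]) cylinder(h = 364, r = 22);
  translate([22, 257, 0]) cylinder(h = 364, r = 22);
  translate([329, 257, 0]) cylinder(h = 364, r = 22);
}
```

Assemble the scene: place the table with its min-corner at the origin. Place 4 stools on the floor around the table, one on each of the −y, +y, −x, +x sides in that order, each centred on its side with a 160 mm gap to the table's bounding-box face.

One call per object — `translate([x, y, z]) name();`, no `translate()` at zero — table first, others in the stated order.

table();
translate([269, -439, 0]) stool();
translate([269, 753, 0]) stool();
translate([-511, 157, 0]) stool();
translate([1049, 157, 0]) stool();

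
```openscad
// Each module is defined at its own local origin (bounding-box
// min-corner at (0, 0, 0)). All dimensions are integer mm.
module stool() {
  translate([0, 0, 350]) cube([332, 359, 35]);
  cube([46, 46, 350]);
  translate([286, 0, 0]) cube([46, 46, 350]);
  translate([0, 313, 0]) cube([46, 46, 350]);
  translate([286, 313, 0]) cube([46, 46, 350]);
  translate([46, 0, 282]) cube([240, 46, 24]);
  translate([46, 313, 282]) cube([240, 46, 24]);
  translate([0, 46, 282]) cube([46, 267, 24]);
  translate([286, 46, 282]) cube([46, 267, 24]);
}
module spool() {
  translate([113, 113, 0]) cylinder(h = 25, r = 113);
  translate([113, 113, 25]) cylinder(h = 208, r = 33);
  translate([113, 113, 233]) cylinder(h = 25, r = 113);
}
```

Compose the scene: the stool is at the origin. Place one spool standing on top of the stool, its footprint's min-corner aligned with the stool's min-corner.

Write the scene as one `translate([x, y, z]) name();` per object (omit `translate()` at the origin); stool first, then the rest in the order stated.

stool();
translate([0, 0, 385]) spool();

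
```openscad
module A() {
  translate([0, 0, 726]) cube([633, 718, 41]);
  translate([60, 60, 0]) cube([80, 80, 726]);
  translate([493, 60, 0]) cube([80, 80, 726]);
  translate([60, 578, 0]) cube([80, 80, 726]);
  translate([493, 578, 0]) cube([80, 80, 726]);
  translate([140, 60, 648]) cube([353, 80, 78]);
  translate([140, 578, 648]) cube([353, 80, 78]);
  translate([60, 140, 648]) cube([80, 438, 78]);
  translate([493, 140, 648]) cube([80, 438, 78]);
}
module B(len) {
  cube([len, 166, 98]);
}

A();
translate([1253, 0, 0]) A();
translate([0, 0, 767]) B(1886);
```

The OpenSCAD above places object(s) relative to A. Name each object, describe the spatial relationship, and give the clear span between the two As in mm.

Second table starts at x = 1253; first ends at x = 633; clear span = 1253 − 633 = 620 mm.

A is a table. B is a beam. A beam spans the tops of two tables. The clear span between the two tables is 620 mm.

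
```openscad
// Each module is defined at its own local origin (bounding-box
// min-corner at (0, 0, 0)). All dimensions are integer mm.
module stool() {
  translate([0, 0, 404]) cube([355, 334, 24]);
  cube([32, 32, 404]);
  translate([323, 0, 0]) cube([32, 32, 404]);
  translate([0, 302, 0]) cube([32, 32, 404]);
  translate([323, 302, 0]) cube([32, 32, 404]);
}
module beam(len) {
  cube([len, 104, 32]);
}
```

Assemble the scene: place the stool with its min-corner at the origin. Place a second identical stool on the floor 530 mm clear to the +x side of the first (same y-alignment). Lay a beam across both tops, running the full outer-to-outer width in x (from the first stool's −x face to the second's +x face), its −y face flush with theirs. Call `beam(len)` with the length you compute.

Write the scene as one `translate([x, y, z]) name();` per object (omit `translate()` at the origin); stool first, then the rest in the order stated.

stool();
translate([885, 0, 0]) stool();
translate([0, 0, 428]) beam(1240);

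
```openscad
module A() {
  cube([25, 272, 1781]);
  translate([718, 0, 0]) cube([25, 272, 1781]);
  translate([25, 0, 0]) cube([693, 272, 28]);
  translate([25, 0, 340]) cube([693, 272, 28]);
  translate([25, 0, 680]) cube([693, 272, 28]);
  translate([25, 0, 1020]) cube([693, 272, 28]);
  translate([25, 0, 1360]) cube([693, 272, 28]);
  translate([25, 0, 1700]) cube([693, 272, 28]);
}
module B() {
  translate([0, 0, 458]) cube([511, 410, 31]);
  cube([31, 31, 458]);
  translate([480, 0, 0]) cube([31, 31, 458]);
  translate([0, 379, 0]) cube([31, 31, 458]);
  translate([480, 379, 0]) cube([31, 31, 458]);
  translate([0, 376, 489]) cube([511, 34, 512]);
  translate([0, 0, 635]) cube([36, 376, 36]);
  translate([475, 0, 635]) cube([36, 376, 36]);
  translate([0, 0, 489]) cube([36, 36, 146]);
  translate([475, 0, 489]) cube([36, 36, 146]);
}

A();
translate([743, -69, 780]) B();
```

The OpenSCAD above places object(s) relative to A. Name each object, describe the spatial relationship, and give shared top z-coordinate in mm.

A is a bookshelf. B is a chair. The chair is beside the bookshelf with their tops flush at z = 1781. The shared top z-coordinate is 1781 mm.

Both tops at z = 1781 mm.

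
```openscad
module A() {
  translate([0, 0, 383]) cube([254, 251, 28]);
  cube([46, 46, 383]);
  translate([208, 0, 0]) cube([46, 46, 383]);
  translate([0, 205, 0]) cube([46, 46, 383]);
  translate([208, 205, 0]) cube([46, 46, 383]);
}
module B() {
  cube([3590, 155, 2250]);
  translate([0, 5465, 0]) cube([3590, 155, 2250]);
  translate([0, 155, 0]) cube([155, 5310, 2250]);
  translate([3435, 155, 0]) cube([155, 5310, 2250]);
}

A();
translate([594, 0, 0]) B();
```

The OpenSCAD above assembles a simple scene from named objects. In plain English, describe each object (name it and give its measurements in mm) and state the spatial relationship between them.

A is a four-legged stool. The seat is 254×251 mm, 28 mm thick, top at z = 411 mm. It stands on four square legs, each 46×46 mm in cross-section, from z = 0 to the seat underside, each flush with a corner of the seat.

B is a box-shaped house frame (walls only): outside footprint 3590×5620 mm, wall height 2250 mm, wall thickness 155 mm. The two y-facing walls run the full x-width; the two x-facing walls fit between the inner faces of the y-facing walls.

The house frame is on the floor beside the stool on its +x side.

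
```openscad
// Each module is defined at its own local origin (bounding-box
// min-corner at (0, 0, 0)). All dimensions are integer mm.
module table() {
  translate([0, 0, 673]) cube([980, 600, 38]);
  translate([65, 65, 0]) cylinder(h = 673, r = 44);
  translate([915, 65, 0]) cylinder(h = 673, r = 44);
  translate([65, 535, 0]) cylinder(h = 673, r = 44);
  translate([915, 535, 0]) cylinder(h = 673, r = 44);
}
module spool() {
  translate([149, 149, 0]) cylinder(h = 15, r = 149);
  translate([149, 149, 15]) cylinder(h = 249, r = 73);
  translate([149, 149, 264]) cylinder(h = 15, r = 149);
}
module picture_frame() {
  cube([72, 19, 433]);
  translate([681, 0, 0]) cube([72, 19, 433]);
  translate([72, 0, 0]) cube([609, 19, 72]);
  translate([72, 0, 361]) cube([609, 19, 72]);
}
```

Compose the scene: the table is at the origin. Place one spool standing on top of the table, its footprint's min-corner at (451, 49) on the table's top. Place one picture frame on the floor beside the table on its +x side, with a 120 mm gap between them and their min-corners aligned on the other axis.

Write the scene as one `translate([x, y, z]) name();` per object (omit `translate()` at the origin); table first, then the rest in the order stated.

table();
translate([451, 49, 711]) spool();
translate([1100, 0, 0]) picture_frame();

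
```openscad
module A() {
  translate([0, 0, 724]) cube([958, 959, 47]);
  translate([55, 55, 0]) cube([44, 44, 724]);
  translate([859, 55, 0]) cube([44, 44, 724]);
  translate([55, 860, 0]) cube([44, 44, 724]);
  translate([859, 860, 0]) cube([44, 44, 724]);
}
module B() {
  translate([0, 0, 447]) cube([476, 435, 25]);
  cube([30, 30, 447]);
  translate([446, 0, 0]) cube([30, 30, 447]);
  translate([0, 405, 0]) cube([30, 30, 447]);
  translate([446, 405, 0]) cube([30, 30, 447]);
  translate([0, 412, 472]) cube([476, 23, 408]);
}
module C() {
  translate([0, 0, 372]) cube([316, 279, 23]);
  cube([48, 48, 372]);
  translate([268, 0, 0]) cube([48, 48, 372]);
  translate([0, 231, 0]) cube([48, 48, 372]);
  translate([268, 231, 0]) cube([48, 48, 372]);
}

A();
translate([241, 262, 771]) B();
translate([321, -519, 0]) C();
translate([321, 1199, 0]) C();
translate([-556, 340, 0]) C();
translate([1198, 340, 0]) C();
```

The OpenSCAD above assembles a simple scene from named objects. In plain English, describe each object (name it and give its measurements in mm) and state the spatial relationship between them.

A is a table with a 958×959 mm rectangular top, 47 mm thick, top surface at z = 771 mm, supported by four 44×44 mm square legs, each inset 55 mm from the nearest pair of top edges, running from the floor.

B is a chair: 476×435 mm seat, 25 mm thick, top at z = 472 mm, on four 30 mm square corner legs flush with the seat edges. A 23 mm thick backrest slab spans the full seat width, extending 408 mm above the seat top, its back face flush with the seat's +y edge.

C is a simple wooden stool: a rectangular seat 316 mm (x) by 279 mm (y), 23 mm thick, top face at z = 395 mm, on four square legs, each 48×48 mm in cross-section. The legs rest on z = 0, each flush with a corner of the seat.

The chair is on top of the table, centred. Four stools sit around the table at the −y, +y, −x, +x sides.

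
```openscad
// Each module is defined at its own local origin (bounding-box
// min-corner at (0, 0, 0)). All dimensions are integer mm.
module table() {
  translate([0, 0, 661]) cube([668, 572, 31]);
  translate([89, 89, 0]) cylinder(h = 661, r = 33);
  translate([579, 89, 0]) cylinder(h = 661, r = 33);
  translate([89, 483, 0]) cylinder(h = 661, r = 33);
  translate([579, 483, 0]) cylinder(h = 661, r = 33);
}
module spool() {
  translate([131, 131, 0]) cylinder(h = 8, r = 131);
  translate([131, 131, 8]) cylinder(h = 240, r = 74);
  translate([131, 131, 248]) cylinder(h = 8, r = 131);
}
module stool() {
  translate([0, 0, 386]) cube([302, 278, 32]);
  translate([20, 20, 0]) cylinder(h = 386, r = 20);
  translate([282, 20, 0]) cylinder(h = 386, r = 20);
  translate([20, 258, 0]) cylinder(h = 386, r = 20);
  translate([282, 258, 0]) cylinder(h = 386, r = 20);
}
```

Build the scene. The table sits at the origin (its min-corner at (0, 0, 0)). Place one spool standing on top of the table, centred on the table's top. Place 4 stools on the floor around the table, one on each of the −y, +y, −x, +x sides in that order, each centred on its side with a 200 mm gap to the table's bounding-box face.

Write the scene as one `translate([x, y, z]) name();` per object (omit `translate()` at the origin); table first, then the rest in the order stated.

table();
translate([203, 155, 692]) spool();
translate([183, -478, 0]) stool();
translate([183, 772, 0]) stool();
translate([-502, 147, 0]) stool();
translate([868, 147, 0]) stool();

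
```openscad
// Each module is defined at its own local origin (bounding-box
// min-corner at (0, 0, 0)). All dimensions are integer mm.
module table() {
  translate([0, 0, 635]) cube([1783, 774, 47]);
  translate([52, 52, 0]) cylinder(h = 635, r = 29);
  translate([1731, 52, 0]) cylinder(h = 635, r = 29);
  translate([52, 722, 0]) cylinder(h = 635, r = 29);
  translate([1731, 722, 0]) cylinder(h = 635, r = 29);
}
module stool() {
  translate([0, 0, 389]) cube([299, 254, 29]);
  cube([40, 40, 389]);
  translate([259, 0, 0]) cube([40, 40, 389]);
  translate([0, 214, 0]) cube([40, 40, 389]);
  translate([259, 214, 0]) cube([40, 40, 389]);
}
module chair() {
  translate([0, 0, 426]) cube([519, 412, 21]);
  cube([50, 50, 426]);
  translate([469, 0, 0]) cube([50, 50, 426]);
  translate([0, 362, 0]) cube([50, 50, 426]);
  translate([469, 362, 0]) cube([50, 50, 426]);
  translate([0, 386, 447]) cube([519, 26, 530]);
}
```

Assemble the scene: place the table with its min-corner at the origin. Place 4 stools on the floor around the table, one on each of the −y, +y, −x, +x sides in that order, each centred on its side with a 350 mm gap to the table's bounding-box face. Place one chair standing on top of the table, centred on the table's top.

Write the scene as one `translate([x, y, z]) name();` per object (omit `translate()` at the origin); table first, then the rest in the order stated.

table();
translate([742, -604, 0]) stool();
translate([742, 1124, 0]) stool();
translate([-649, 260, 0]) stool();
translate([2133, 260, 0]) stool();
translate([632, 181, 682]) chair();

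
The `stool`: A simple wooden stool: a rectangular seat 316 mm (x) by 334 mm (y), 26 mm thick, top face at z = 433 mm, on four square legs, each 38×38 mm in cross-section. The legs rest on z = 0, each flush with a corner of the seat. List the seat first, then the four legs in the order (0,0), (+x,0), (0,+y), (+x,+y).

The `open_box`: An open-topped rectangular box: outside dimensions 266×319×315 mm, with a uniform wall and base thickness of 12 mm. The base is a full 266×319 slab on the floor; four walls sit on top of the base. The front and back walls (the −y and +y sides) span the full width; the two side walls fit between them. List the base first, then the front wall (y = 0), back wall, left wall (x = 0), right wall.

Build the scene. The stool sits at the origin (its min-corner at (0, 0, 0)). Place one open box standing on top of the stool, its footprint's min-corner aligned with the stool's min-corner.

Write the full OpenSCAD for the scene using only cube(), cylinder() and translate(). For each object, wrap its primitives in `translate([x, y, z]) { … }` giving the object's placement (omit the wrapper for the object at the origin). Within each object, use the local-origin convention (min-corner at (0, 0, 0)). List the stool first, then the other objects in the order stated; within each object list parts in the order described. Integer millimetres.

translate([0, 0, 407]) cube([316, 334, 26]);
cube([38, 38, 407]);
translate([278, 0, 0]) cube([38, 38, 407]);
translate([0, 296, 0]) cube([38, 38, 407]);
translate([278, 296, 0]) cube([38, 38, 407]);
translate([0, 0, 433]) {
  cube([266, 319, 12]);
  translate([0, 0, 12]) cube([266, 12, 303]);
  translate([0, 307, 12]) cube([266, 12, 303]);
  translate([0, 12, 12]) cube([12, 295, 303]);
  translate([254, 12, 12]) cube([12, 295, 303]);
}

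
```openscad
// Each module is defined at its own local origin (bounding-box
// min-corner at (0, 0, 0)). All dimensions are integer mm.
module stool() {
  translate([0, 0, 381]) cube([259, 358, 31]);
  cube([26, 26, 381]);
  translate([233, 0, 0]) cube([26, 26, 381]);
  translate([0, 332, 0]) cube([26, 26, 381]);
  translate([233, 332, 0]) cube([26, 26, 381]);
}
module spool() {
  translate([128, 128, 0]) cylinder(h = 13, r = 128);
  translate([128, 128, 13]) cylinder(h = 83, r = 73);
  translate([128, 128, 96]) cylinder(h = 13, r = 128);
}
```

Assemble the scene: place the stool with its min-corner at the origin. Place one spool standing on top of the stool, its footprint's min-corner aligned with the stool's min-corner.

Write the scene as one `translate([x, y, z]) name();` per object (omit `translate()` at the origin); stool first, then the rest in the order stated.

stool();
translate([0, 0, 412]) spool();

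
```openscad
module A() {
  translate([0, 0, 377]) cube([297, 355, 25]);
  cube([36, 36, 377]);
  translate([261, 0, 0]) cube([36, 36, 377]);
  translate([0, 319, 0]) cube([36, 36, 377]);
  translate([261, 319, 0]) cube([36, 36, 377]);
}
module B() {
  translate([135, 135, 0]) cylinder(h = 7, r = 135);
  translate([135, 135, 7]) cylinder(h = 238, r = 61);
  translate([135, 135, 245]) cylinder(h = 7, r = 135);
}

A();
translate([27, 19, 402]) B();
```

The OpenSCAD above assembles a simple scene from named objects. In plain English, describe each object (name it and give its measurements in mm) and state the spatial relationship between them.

A is a simple wooden stool: a rectangular seat 297 mm (x) by 355 mm (y), 25 mm thick, top face at z = 402 mm, on four square legs, each 36×36 mm in cross-section. The legs rest on z = 0, each flush with a corner of the seat.

B is a spool: two coaxial disc flanges of radius 135 mm and thickness 7 mm, joined by a core cylinder of radius 61 mm and height 238 mm. The lower flange rests on z = 0 and the three cylinders share a vertical axis.

The spool is on top of the stool.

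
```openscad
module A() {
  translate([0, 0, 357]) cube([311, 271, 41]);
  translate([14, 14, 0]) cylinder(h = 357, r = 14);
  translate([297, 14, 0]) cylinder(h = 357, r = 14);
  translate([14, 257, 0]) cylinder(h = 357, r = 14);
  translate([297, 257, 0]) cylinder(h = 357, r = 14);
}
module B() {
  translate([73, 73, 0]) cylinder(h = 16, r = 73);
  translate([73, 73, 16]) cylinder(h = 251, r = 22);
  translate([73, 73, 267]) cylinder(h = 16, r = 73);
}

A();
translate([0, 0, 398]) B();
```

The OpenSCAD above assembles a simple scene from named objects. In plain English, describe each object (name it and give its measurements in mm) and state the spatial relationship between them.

A is a simple wooden stool: a rectangular seat 311 mm (x) by 271 mm (y), 41 mm thick, top face at z = 398 mm, on four round legs, each 28 mm in diameter. The legs rest on z = 0, each leg's axis is inset half a diameter from the nearest pair of seat edges (so the leg's bounding box is flush with the corner).

B is a spool: two coaxial disc flanges of radius 73 mm and thickness 16 mm, joined by a core cylinder of radius 22 mm and height 251 mm. The lower flange rests on z = 0 and the three cylinders share a vertical axis.

The spool is on top of the stool.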